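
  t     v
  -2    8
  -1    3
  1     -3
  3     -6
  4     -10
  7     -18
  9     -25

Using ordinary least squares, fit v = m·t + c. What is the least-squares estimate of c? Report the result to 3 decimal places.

From the data, Σt·t = 161, Σt = 21, Σ1 = 7.
Moment sums: Σt·v = -431, Σv = -51.
So AᵀA·[m, c]ᵀ = Aᵀv: [[161, 21]; [21, 7]]·[m, c]ᵀ = [-431, -51]ᵀ.
Eliminating c: 7·(row 1) − 21·(row 2) gives 686·m = 7·(-431) − 21·(-51) = -1946, so m = -139/49.
Then c = ((-51) − 21·(-139/49))/7 = 60/49.

c = 1.224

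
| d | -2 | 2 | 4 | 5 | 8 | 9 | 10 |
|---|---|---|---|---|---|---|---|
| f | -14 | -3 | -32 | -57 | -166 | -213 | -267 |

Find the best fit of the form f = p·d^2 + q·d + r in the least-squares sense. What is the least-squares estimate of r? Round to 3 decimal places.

r = 3.677

Compute the Gram sums: Σd^2·d^2 = 21570, Σd^2·d = 2430, Σd^2 = 294, Σd·d = 294, Σd = 36, Σ1 = 7.
Moment sums: Σd^2·f = -56582, Σd·f = -6306, Σf = -752.
So MᵀM·[p, q, r]ᵀ = Mᵀf: [[21570, 2430, 294]; [2430, 294, 36]; [294, 36, 7]]·[p, q, r]ᵀ = [-56582, -6306, -752]ᵀ.
Solving the 3×3 system (Gaussian elimination) gives p = -140759/47004, q = 44689/15668, r = 28803/7834.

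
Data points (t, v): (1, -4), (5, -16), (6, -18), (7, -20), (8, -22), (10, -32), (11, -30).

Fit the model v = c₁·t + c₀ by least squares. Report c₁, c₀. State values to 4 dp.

Sums needed: Σt·t = 396, Σt = 48, Σ1 = 7.
And Σt·v = -1158, Σv = -142.
So AᵀA·[c₁, c₀]ᵀ = Aᵀv: [[396, 48]; [48, 7]]·[c₁, c₀]ᵀ = [-1158, -142]ᵀ.
Eliminating c₀: 7·(row 1) − 48·(row 2) gives 468·c₁ = 7·(-1158) − 48·(-142) = -1290, so c₁ = -215/78.
Then c₀ = ((-142) − 48·(-215/78))/7 = -18/13.

c₁ = -2.7564, c₀ = -1.3846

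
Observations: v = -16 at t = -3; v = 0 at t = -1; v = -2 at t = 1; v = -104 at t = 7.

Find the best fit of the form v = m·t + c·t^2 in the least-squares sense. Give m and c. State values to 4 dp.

m = -0.7648, c = -2.0130

Setting ∂/∂m … = 0 gives: 60·m + 316·c = -682;  316·m + 2484·c = -5242.
Eliminating c: 2484·(row 1) − 316·(row 2) gives 49184·m = 2484·(-682) − 316·(-5242) = -37616, so m = -2351/3074.
Then c = ((-5242) − 316·(-2351/3074))/2484 = -3094/1537.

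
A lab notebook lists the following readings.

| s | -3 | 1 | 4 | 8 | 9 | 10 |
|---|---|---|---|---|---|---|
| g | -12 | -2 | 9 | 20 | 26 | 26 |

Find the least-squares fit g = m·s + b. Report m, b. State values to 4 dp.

With design matrix A, AᵀA = [[271, 29]; [29, 6]] and Aᵀg = [724, 67]ᵀ.
det = 271·6 − 29² = 785.
m = (724·6 − 29·67)/785 = 2401/785; b = (271·67 − 29·724)/785 = -2839/785.

m = 3.0586, b = -3.6166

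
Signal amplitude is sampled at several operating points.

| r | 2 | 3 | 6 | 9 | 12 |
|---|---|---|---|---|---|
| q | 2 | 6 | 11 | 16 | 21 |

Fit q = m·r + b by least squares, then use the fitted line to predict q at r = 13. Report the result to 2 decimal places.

The normal system MᵀM·[m, b]ᵀ = Mᵀq is [[274, 32]; [32, 5]]·[m, b]ᵀ = [484, 56]ᵀ.
det = 274·5 − 32² = 346.
m = (484·5 − 32·56)/346 = 314/173; b = (274·56 − 32·484)/346 = -72/173.
At r = 13: q̂ = (314/173)·(13) + (-72/173)·(1) = 4010/173.

q̂ = 23.18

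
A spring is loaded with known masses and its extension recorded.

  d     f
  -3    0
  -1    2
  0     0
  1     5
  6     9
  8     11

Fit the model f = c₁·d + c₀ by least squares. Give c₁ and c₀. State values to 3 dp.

c₁ = 1.051, c₀ = 2.572

From the data, Σd·d = 111, Σd = 11, Σ1 = 6.
For Mᵀf: Σd·f = 145, Σf = 27.
Normal equations: [[111, 11]; [11, 6]]·[c₁, c₀]ᵀ = [145, 27]ᵀ.
Δ = 111·6 − 11² = 545.
c₁ = (145·6 − 11·27)/545 = 573/545; c₀ = (111·27 − 11·145)/545 = 1402/545.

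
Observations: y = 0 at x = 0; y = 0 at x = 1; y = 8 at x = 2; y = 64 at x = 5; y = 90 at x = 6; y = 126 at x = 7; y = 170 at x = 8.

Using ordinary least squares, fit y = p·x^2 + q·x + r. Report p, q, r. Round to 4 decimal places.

p = 2.8919, q = -2.0326, r = -0.1016

Forming MᵀM = [[8435, 1205, 179]; [1205, 179, 29]; [179, 29, 7]] and Mᵀy = [21926, 3118, 458]ᵀ gives MᵀM·[p, q, r]ᵀ = Mᵀy.
Solving the 3×3 system (Gaussian elimination) gives p = 2221/768, q = -1561/768, r = -13/128.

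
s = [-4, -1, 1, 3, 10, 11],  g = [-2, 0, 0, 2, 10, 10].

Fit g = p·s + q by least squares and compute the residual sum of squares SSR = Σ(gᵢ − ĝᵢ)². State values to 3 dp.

Normal-equation sums: Σs·s = 248, Σs = 20, Σ1 = 6.
Moment sums: Σs·g = 224, Σg = 20.
So AᵀA·[p, q]ᵀ = Aᵀg: [[248, 20]; [20, 6]]·[p, q]ᵀ = [224, 20]ᵀ.
Eliminating q: 6·(row 1) − 20·(row 2) gives 1088·p = 6·224 − 20·20 = 944, so p = 59/68.
Then q = (20 − 20·(59/68))/6 = 15/34.
Residuals: 35/34, 29/68, -89/68, -71/68, 15/17, 1/68; SSR = 82/17.

SSR = 4.824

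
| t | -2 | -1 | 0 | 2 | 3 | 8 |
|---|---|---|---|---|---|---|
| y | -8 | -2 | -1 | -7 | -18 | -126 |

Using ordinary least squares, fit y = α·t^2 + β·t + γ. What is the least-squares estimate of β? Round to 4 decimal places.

The normal system AᵀA·[α, β, γ]ᵀ = Aᵀy is [[4210, 538, 82]; [538, 82, 10]; [82, 10, 6]]·[α, β, γ]ᵀ = [-8288, -1058, -162]ᵀ.
Inverting the 3×3 Gram matrix, [α, β, γ]ᵀ = [-1439/728, 59/728, -11/91]ᵀ.

β = 0.0810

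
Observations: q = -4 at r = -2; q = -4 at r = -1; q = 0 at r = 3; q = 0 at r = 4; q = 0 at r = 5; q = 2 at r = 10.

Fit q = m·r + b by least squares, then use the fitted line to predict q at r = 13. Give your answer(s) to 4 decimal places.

q̂ = 4.2882

Entries of AᵀA: Σr·r = 155, Σr = 19, Σ1 = 6.
Right-hand side: Σr·q = 32, Σq = -6.
Eliminating b: 6·(row 1) − 19·(row 2) gives 569·m = 6·32 − 19·(-6) = 306, so m = 306/569.
Then b = ((-6) − 19·(306/569))/6 = -1538/569.
At r = 13: q̂ = (306/569)·(13) + (-1538/569)·(1) = 2440/569.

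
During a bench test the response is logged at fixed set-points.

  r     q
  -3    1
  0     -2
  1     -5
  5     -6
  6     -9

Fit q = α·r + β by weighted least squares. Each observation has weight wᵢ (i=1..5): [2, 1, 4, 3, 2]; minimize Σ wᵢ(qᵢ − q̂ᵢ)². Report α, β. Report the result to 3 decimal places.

The normal system XᵀWX·[α, β]ᵀ = XᵀWq is [[169, 25]; [25, 12]]·[α, β]ᵀ = [-224, -56]ᵀ.
Eliminating β: 12·(row 1) − 25·(row 2) gives 1403·α = 12·(-224) − 25·(-56) = -1288, so α = -56/61.
Then β = ((-56) − 25·(-56/61))/12 = -168/61.

α = -0.918, β = -2.754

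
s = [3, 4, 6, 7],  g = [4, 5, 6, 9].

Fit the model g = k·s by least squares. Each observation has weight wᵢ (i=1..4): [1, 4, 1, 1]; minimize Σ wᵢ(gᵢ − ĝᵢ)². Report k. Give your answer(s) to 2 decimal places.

Sums needed: Σwᵢ·s·s = 158.
Moment sums: Σwᵢ·s·g = 191.
Normal equations: [[158]]·[k]ᵀ = [191]ᵀ.
Hence k = 191 / 158 ≈ 1.20886.

k = 1.21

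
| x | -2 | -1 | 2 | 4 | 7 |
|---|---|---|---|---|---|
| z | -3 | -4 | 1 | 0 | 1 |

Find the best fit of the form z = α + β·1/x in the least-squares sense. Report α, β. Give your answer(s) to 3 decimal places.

Normal-equation sums: Σ1 = 5, Σ1/x = -17/28, Σ1/x·1/x = 1241/784.
And Σz = -5, Σ1/x·z = 43/7.
Normal equations: [[5, -17/28]; [-17/28, 1241/784]]·[α, β]ᵀ = [-5, 43/7]ᵀ.
det = 5·(1241/784) − (-17/28)² = 1479/196.
α = ((-5)·(1241/784) − (-17/28)·(43/7))/(1479/196) = -193/348; β = (5·(43/7) − (-17/28)·(-5))/(1479/196) = 5425/1479.

α = -0.555, β = 3.668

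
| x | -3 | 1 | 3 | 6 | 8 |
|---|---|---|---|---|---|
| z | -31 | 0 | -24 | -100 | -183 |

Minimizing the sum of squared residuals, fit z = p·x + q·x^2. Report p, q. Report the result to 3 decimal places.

p = 1.346, q = -3.022

From the data, Σx·x = 119, Σx·x^2 = 729, Σx^2·x^2 = 5555.
Right-hand side: Σx·z = -2043, Σx^2·z = -15807.
AᵀA·[p, q]ᵀ = Aᵀz becomes [[119, 729]; [729, 5555]]·[p, q]ᵀ = [-2043, -15807]ᵀ.
Determinant 119·5555 − 729² = 129604.
p = ((-2043)·5555 − 729·(-15807))/129604 = 87219/64802; q = (119·(-15807) − 729·(-2043))/129604 = -195843/64802.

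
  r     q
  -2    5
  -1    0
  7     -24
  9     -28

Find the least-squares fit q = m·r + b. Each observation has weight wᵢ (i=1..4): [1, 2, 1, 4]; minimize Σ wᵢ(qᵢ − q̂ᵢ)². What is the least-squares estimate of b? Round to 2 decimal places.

Sums needed: Σwᵢ·r·r = 379, Σwᵢ·r = 39, Σwᵢ·1 = 8.
And Σwᵢ·r·q = -1186, Σwᵢ·q = -131.
So XᵀWX·[m, b]ᵀ = XᵀWq: [[379, 39]; [39, 8]]·[m, b]ᵀ = [-1186, -131]ᵀ.
Δ = 379·8 − 39² = 1511.
m = ((-1186)·8 − 39·(-131))/1511 = -4379/1511; b = (379·(-131) − 39·(-1186))/1511 = -3395/1511.

b = -2.25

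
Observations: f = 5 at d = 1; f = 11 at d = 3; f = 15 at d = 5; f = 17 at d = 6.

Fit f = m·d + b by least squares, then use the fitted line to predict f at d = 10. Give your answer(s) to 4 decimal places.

Forming XᵀX = [[71, 15]; [15, 4]] and Xᵀf = [215, 48]ᵀ gives XᵀX·[m, b]ᵀ = Xᵀf.
Δ = 71·4 − 15² = 59.
m = (215·4 − 15·48)/59 = 140/59; b = (71·48 − 15·215)/59 = 183/59.
At d = 10: f̂ = (140/59)·(10) + (183/59)·(1) = 1583/59.

f̂ = 26.8305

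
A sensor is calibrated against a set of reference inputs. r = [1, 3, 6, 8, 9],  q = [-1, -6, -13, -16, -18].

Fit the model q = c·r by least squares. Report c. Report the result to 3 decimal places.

The normal equations are: 191·c = -387.
(Σr·r = 191, Σr·q = -387.)
c = (-387)/191 = -2.02618.

c = -2.026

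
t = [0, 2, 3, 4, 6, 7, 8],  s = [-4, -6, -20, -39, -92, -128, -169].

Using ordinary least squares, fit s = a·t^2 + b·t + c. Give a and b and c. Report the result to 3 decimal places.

Forming AᵀA = [[8146, 1170, 178]; [1170, 178, 30]; [178, 30, 7]] and Aᵀs = [-21228, -3028, -458]ᵀ gives AᵀA·[a, b, c]ᵀ = Aᵀs.
Row-reducing yields a = -8738/2877, b = 3326/959, c = -1258/411.

a = -3.037, b = 3.468, c = -3.061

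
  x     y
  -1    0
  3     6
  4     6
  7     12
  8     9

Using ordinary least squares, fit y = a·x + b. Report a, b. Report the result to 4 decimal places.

Forming MᵀM = [[139, 21]; [21, 5]] and Mᵀy = [198, 33]ᵀ gives MᵀM·[a, b]ᵀ = Mᵀy.
Eliminating b: 5·(row 1) − 21·(row 2) gives 254·a = 5·198 − 21·33 = 297, so a = 297/254.
Then b = (33 − 21·(297/254))/5 = 429/254.

a = 1.1693, b = 1.6890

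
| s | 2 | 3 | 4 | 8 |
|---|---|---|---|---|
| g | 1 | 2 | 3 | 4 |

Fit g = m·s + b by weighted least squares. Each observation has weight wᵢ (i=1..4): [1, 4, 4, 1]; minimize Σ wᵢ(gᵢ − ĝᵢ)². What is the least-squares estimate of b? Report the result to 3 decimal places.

Entries of AᵀWA: Σwᵢ·s·s = 168, Σwᵢ·s = 38, Σwᵢ·1 = 10.
And Σwᵢ·s·g = 106, Σwᵢ·g = 25.
AᵀWA·[m, b]ᵀ = AᵀWg becomes [[168, 38]; [38, 10]]·[m, b]ᵀ = [106, 25]ᵀ.
det = 168·10 − 38² = 236.
m = (106·10 − 38·25)/236 = 55/118; b = (168·25 − 38·106)/236 = 43/59.

b = 0.729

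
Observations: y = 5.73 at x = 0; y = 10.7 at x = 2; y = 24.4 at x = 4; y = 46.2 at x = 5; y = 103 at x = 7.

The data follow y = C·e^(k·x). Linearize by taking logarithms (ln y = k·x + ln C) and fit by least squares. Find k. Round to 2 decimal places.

k = 0.42

Let Y = ln y. Fitting Y = k·x + ln C by least squares:
Σx = 18.0000, Σ(x)² = 94.0000, Σln y = 15.7783, Σx·ln y = 69.1268.
Equations: 94.0000·k + 18.0000·ln C = 69.1268;  18.0000·k + 5·ln C = 15.7783.
Slope k = (n·Σx·ln y − Σx·Σln y)/(n·Σ(x)² − (Σx)²) = (5·69.1268 − 18.0000·15.7783)/146.0000 = 0.42209; ln C = (Σln y − k·Σx)/n = 1.63612.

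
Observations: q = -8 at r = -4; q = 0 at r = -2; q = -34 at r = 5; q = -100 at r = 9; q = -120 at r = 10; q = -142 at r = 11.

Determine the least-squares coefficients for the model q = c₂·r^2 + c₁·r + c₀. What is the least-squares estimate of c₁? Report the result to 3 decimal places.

From the data, Σr^2·r^2 = 32099, Σr^2·r = 3113, Σr^2 = 347, Σr·r = 347, Σr = 29, Σ1 = 6.
For Aᵀq: Σr^2·q = -38260, Σr·q = -3800, Σq = -404.
Normal equations: [[32099, 3113, 347]; [3113, 347, 29]; [347, 29, 6]]·[c₂, c₁, c₀]ᵀ = [-38260, -3800, -404]ᵀ.
Solving the 3×3 system (Gaussian elimination) gives c₂ = -642583/640140, c₁ = -251323/128028, c₀ = 11133/53345.

c₁ = -1.963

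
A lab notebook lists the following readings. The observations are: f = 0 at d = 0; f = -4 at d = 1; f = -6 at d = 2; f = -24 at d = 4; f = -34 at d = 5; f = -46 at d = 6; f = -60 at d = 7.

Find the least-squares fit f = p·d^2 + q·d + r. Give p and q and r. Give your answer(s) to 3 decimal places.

p = -0.935, q = -2.069, r = 0.025

Normal-equation sums: Σd^2·d^2 = 4595, Σd^2·d = 757, Σd^2 = 131, Σd·d = 131, Σd = 25, Σ1 = 7.
Moment sums: Σd^2·f = -5858, Σd·f = -978, Σf = -174.
So AᵀA·[p, q, r]ᵀ = Aᵀf: [[4595, 757, 131]; [757, 131, 25]; [131, 25, 7]]·[p, q, r]ᵀ = [-5858, -978, -174]ᵀ.
Solving the 3×3 system (Gaussian elimination) gives p = -2375/2541, q = -478/231, r = 3/121.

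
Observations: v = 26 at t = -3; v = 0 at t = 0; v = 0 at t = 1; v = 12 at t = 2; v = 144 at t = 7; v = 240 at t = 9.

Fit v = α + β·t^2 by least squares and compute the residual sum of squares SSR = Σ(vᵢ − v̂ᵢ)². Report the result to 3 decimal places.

SSR = 6.650

Compute the Gram sums: Σ1 = 6, Σt^2 = 144, Σt^2·t^2 = 9060.
Moment sums: Σv = 422, Σt^2·v = 26778.
XᵀX·[α, β]ᵀ = Xᵀv becomes [[6, 144]; [144, 9060]]·[α, β]ᵀ = [422, 26778]ᵀ.
Eliminating β: 9060·(row 1) − 144·(row 2) gives 33624·α = 9060·422 − 144·26778 = -32712, so α = -1363/1401.
Then β = (26778 − 144·(-1363/1401))/9060 = 2775/934.
Residuals: 653/2802, 1363/1401, -5599/2802, 1525/1401, -1711/2802, 881/2802; SSR = 9317/1401.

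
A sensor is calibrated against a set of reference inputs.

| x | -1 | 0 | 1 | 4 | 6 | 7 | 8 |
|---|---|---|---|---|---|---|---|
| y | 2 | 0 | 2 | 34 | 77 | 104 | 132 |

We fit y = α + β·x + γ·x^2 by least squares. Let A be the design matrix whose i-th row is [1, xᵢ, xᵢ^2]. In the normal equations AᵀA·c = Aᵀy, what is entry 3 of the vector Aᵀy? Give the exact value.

16864

Entry 3 ↔ basis x^2, so (Aᵀy)_{3} = Σᵢ (x^2)·yᵢ = (1)·(2) + (0)·(0) + (1)·(2) + (16)·(34) + (36)·(77) + (49)·(104) + (64)·(132) = 16864.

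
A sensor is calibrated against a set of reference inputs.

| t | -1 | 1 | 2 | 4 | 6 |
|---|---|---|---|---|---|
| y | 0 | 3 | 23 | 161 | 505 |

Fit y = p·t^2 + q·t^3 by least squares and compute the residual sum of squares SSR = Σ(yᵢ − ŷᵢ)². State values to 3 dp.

SSR = 2.555

XᵀX·[p, q]ᵀ = Xᵀy reads: 1570·p + 8832·q = 20851;  8832·p + 50818·q = 119571.
(Σt^2·t^2 = 1570, Σt^2·t^3 = 8832, Σt^3·t^3 = 50818, Σt^2·y = 20851, Σt^3·y = 119571.)
Eliminating q: 50818·(row 1) − 8832·(row 2) gives 1780036·p = 50818·20851 − 8832·119571 = 3555046, so p = 1777523/890018.
Then q = (119571 − 8832·(1777523/890018))/50818 = 1785219/890018.
Residuals: 3848/445009, -446344/445009, -460715/445009, 299257/445009, -69521/445009; SSR = 1136795/445009.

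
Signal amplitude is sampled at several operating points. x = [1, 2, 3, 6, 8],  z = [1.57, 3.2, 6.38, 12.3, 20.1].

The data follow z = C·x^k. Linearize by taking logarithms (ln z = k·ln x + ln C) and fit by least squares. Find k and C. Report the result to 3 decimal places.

k = 1.215, C = 1.522

With ln zᵢ as the transformed response and ln xᵢ as the regressor:
Σln x = 5.6630, Σ(ln x)² = 9.2219, Σln z = 8.9777, Σln x·ln z = 13.5786.
Normal system: [[9.2219, 5.6630]; [5.6630, 5]]·[k, ln C]ᵀ = [13.5786, 8.9777]ᵀ.
Slope k = (n·Σln x·ln z − Σln x·Σln z)/(n·Σ(ln x)² − (Σln x)²) = (5·13.5786 − 5.6630·8.9777)/14.0403 = 1.21453; ln C = (Σln z − k·Σln x)/n = 0.41997, so C = exp(0.41997) = 1.52192.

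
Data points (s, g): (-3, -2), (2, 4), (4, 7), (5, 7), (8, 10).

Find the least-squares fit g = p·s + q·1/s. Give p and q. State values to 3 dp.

XᵀX·[p, q]ᵀ = Xᵀg reads: 118·p + 5·q = 157;  5·p + (6901/14400)·q = 106/15.
Determinant 118·(6901/14400) − 5² = 227159/7200.
p = (157·(6901/14400) − 5·(106/15))/(227159/7200) = 574657/454318; q = (118·(106/15) − 5·157)/(227159/7200) = 351840/227159.

p = 1.265, q = 1.549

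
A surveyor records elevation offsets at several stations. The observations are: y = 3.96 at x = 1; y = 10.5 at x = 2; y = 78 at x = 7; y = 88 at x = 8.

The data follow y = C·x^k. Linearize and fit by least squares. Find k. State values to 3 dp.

k = 1.521

Linearized form: ln y = k·ln x + ln C. From the 4 transformed points,
Sums: Σln x = 4.7185, Σ(ln x)² = 8.5911, Σln y = 12.5617, Σln x·ln y = 19.4180.
Normal system: [[8.5911, 4.7185]; [4.7185, 4]]·[k, ln C]ᵀ = [19.4180, 12.5617]ᵀ.
Solving (det = 12.1002): k = 1.52062, ln C = 1.34666.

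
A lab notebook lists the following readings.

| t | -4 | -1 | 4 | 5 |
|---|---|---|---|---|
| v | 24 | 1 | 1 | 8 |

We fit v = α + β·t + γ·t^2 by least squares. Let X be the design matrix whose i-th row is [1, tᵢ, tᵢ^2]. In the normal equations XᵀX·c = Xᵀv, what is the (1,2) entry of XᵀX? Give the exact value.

4

Row 1 ↔ basis 1, column 2 ↔ basis t, so (XᵀX)_{1,2} = Σᵢ t = (1)·(-4) + (1)·(-1) + (1)·(4) + (1)·(5) = 4.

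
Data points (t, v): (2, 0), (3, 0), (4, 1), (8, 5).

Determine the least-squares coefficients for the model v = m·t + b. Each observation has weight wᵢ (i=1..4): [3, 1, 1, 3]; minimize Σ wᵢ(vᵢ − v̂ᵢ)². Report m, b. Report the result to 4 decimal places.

The normal system MᵀWM·[m, b]ᵀ = MᵀWv is [[229, 37]; [37, 8]]·[m, b]ᵀ = [124, 16]ᵀ.
Eliminating b: 8·(row 1) − 37·(row 2) gives 463·m = 8·124 − 37·16 = 400, so m = 400/463.
Then b = (16 − 37·(400/463))/8 = -924/463.

m = 0.8639, b = -1.9957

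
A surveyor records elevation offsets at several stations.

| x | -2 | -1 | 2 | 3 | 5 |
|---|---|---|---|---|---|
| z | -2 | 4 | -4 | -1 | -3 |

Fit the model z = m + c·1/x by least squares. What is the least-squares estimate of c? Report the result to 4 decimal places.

c = -4.0393

MᵀM·[m, c]ᵀ = Mᵀz reads: 5·m + (-7/15)·c = -6;  (-7/15)·m + (743/450)·c = -89/15.
Eliminating c: (743/450)·(row 1) − (-7/15)·(row 2) gives (3617/450)·m = (743/450)·(-6) − (-7/15)·(-89/15) = -2852/225, so m = -5704/3617.
Then c = ((-89/15) − (-7/15)·(-5704/3617))/(743/450) = -14610/3617.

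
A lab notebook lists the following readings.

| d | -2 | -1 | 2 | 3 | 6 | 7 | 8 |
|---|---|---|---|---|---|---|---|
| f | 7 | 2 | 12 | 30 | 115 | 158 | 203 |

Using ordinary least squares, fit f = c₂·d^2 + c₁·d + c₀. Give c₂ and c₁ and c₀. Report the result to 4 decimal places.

Normal-equation sums: Σd^2·d^2 = 7907, Σd^2·d = 1097, Σd^2 = 167, Σd·d = 167, Σd = 23, Σ1 = 7.
Right-hand side: Σd^2·f = 25222, Σd·f = 3518, Σf = 527.
Solving the 3×3 system (Gaussian elimination) gives c₂ = 619615/203154, c₁ = 253685/203154, c₀ = -53531/33859.

c₂ = 3.0500, c₁ = 1.2487, c₀ = -1.5810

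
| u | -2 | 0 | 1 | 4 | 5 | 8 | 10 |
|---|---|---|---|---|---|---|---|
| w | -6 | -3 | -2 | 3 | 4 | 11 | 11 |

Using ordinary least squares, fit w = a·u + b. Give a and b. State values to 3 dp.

Sums needed: Σu·u = 210, Σu = 26, Σ1 = 7.
For Aᵀw: Σu·w = 240, Σw = 18.
So AᵀA·[a, b]ᵀ = Aᵀw: [[210, 26]; [26, 7]]·[a, b]ᵀ = [240, 18]ᵀ.
det = 210·7 − 26² = 794.
a = (240·7 − 26·18)/794 = 606/397; b = (210·18 − 26·240)/794 = -1230/397.

a = 1.526, b = -3.098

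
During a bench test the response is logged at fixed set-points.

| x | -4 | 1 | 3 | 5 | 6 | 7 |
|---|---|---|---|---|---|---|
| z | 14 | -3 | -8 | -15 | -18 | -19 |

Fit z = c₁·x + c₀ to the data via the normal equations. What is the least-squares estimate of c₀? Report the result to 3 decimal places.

c₀ = 1.053

The normal system MᵀM·[c₁, c₀]ᵀ = Mᵀz is [[136, 18]; [18, 6]]·[c₁, c₀]ᵀ = [-399, -49]ᵀ.
det = 136·6 − 18² = 492.
c₁ = ((-399)·6 − 18·(-49))/492 = -126/41; c₀ = (136·(-49) − 18·(-399))/492 = 259/246.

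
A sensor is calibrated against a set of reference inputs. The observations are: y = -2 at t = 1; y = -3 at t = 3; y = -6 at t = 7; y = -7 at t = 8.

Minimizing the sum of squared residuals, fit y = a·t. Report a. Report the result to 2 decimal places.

Sums needed: Σt·t = 123.
Right-hand side: Σt·y = -109.
MᵀM·[a]ᵀ = Mᵀy becomes [[123]]·[a]ᵀ = [-109]ᵀ.
Hence a = -109 / 123 ≈ -0.886179.

a = -0.89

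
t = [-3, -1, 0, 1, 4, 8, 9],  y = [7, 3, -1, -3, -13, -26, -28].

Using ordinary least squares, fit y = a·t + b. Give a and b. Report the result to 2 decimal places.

a = -3.04, b = -0.90

The normal equations are: 172·a + 18·b = -539;  18·a + 7·b = -61.
Eliminating b: 7·(row 1) − 18·(row 2) gives 880·a = 7·(-539) − 18·(-61) = -2675, so a = -535/176.
Then b = ((-61) − 18·(-535/176))/7 = -79/88.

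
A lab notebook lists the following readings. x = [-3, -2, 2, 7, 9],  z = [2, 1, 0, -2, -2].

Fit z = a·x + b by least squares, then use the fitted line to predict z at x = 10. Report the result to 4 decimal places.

ẑ = -2.6449

With design matrix A, AᵀA = [[147, 13]; [13, 5]] and Aᵀz = [-40, -1]ᵀ.
Δ = 147·5 − 13² = 566.
a = ((-40)·5 − 13·(-1))/566 = -187/566; b = (147·(-1) − 13·(-40))/566 = 373/566.
At x = 10: ẑ = (-187/566)·(10) + (373/566)·(1) = -1497/566.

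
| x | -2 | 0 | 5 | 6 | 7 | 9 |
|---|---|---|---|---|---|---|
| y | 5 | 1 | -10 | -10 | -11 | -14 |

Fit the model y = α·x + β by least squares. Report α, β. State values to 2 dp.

Forming MᵀM = [[195, 25]; [25, 6]] and Mᵀy = [-323, -39]ᵀ gives MᵀM·[α, β]ᵀ = Mᵀy.
det = 195·6 − 25² = 545.
α = ((-323)·6 − 25·(-39))/545 = -963/545; β = (195·(-39) − 25·(-323))/545 = 94/109.

α = -1.77, β = 0.86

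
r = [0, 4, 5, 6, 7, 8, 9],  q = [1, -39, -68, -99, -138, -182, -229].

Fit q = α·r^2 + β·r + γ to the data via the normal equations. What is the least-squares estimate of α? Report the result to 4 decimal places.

α = -3.0181

Forming MᵀM = [[15235, 1989, 271]; [1989, 271, 39]; [271, 39, 7]] and Mᵀq = [-42847, -5573, -754]ᵀ gives MᵀM·[α, β, γ]ᵀ = Mᵀq.
Solving the 3×3 system (Gaussian elimination) gives α = -88775/29414, β = 40505/29414, γ = 3063/2101.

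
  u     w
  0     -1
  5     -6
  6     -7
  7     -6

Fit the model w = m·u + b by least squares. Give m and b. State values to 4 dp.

m = -0.8276, b = -1.2759

Entries of AᵀA: Σu·u = 110, Σu = 18, Σ1 = 4.
Right-hand side: Σu·w = -114, Σw = -20.
So AᵀA·[m, b]ᵀ = Aᵀw: [[110, 18]; [18, 4]]·[m, b]ᵀ = [-114, -20]ᵀ.
det = 110·4 − 18² = 116.
m = ((-114)·4 − 18·(-20))/116 = -24/29; b = (110·(-20) − 18·(-114))/116 = -37/29.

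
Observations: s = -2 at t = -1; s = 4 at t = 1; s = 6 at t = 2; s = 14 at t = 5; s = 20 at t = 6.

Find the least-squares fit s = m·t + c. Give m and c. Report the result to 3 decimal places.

Compute the Gram sums: Σt·t = 67, Σt = 13, Σ1 = 5.
Right-hand side: Σt·s = 208, Σs = 42.
Δ = 67·5 − 13² = 166.
m = (208·5 − 13·42)/166 = 247/83; c = (67·42 − 13·208)/166 = 55/83.

m = 2.976, c = 0.663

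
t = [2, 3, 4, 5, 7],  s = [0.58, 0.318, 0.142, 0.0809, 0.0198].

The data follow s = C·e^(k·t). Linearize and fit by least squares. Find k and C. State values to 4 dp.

Let Y = ln s. Fitting Y = k·t + ln C by least squares:
Σt = 21.0000, Σ(t)² = 103.0000, Σln s = -10.0790, Σt·ln s = -52.3615.
Normal system: [[103.0000, 21.0000]; [21.0000, 5]]·[k, ln C]ᵀ = [-52.3615, -10.0790]ᵀ.
Slope k = (n·Σt·ln s − Σt·Σln s)/(n·Σ(t)² − (Σt)²) = (5·-52.3615 − 21.0000·-10.0790)/74.0000 = -0.67769; ln C = (Σln s − k·Σt)/n = 0.83050, so C = exp(0.83050) = 2.29447.

k = -0.6777, C = 2.2945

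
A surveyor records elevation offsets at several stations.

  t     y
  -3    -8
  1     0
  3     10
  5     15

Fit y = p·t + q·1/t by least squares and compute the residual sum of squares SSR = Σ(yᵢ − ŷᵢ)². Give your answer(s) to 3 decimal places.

SSR = 2.518

Compute the Gram sums: Σt·t = 44, Σt·1/t = 4, Σ1/t·1/t = 284/225.
For Aᵀy: Σt·y = 129, Σ1/t·y = 9.
Normal equations: [[44, 4]; [4, 284/225]]·[p, q]ᵀ = [129, 9]ᵀ.
det = 44·(284/225) − 4² = 8896/225.
p = (129·(284/225) − 4·9)/(8896/225) = 3567/1112; q = (44·9 − 4·129)/(8896/225) = -3375/1112.
Residuals: 85/139, -24/139, 193/139, -60/139; SSR = 350/139.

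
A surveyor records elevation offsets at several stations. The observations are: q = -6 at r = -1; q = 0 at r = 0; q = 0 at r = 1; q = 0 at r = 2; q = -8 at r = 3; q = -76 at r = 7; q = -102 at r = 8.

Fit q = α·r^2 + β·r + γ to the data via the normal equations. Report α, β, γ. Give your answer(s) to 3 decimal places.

From the data, Σr^2·r^2 = 6596, Σr^2·r = 890, Σr^2 = 128, Σr·r = 128, Σr = 20, Σ1 = 7.
For Mᵀq: Σr^2·q = -10330, Σr·q = -1366, Σq = -192.
MᵀM·[α, β, γ]ᵀ = Mᵀq becomes [[6596, 890, 128]; [890, 128, 20]; [128, 20, 7]]·[α, β, γ]ᵀ = [-10330, -1366, -192]ᵀ.
Solving the 3×3 system (Gaussian elimination) gives α = -31861/15547, β = 56391/15547, γ = -4948/15547.

α = -2.049, β = 3.627, γ = -0.318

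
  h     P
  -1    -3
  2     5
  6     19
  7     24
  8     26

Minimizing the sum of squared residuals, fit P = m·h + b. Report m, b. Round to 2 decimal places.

Setting ∂/∂m … = 0 gives: 154·m + 22·b = 503;  22·m + 5·b = 71.
Δ = 154·5 − 22² = 286.
m = (503·5 − 22·71)/286 = 953/286; b = (154·71 − 22·503)/286 = -6/13.

m = 3.33, b = -0.46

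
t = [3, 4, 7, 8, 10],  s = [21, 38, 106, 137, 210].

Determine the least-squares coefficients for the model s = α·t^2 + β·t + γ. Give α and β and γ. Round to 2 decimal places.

Compute the Gram sums: Σt^2·t^2 = 16834, Σt^2·t = 1946, Σt^2 = 238, Σt·t = 238, Σt = 32, Σ1 = 5.
For Mᵀs: Σt^2·s = 35759, Σt·s = 4153, Σs = 512.
Solving the 3×3 system (Gaussian elimination) gives α = 1587/836, β = 1853/836, γ = -897/418.

α = 1.90, β = 2.22, γ = -2.15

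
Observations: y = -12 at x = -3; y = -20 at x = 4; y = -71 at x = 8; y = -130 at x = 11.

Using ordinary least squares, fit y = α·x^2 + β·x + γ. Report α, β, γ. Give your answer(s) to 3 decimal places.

Entries of AᵀA: Σx^2·x^2 = 19074, Σx^2·x = 1880, Σx^2 = 210, Σx·x = 210, Σx = 20, Σ1 = 4.
For Aᵀy: Σx^2·y = -20702, Σx·y = -2042, Σy = -233.
So AᵀA·[α, β, γ]ᵀ = Aᵀy: [[19074, 1880, 210]; [1880, 210, 20]; [210, 20, 4]]·[α, β, γ]ᵀ = [-20702, -2042, -233]ᵀ.
Row-reducing yields α = -5821/5614, β = -2092/14035, γ = -17229/5614.

α = -1.037, β = -0.149, γ = -3.069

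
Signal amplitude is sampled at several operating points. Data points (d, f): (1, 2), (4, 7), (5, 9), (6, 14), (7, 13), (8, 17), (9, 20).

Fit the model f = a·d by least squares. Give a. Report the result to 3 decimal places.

Compute the Gram sums: Σd·d = 272.
For Aᵀf: Σd·f = 566.
a = 566/272 = 2.08088.

a = 2.081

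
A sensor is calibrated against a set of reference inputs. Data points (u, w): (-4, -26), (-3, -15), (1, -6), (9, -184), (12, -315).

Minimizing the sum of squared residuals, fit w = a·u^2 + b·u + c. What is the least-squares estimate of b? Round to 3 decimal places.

b = -2.084

The normal equations are: 27635·a + 2367·b + 251·c = -60821;  2367·a + 251·b + 15·c = -5293;  251·a + 15·b + 5·c = -546.
Row-reducing yields a = -153697/76902, b = -26707/12817, c = -28769/10986.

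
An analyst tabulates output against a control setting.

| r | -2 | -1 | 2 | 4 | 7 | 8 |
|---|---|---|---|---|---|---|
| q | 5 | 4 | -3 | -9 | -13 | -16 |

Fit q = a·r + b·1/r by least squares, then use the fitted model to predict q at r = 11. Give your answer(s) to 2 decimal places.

q̂ = -21.30

Compute the Gram sums: Σr·r = 138, Σr·1/r = 6, Σ1/r·1/r = 5013/3136.
And Σr·q = -275, Σ1/r·q = -395/28.
Eliminating b: (5013/3136)·(row 1) − 6·(row 2) gives (289449/1568)·a = (5013/3136)·(-275) − 6·(-395/28) = -1113135/3136, so a = -371045/192966.
Then b = ((-395/28) − 6·(-371045/192966))/(5013/3136) = -155120/96483.
At r = 11: q̂ = (-371045/192966)·(11) + (-155120/96483)·(1/11) = -15068895/707542.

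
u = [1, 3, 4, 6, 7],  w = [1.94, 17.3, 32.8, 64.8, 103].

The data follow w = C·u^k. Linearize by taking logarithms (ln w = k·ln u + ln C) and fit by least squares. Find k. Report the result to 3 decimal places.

With ln wᵢ as the transformed response and ln uᵢ as the regressor:
Over the data: Σln u = 6.2226, Σ(ln u)² = 10.1257, Σln w = 15.8099, Σln u·ln w = 24.4633.
Normal system: [[10.1257, 6.2226]; [6.2226, 5]]·[k, ln C]ᵀ = [24.4633, 15.8099]ᵀ.
Solving (det = 11.9082): k = 2.01026, ln C = 0.66017.

k = 2.010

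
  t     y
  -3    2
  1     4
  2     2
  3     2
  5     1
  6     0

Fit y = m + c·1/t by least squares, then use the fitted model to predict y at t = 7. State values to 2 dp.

ŷ = 1.52

Compute the Gram sums: Σ1 = 6, Σ1/t = 28/15, Σ1/t·1/t = 77/50.
And Σy = 11, Σ1/t·y = 26/5.
det = 6·(77/50) − (28/15)² = 259/45.
m = (11·(77/50) − (28/15)·(26/5))/(259/45) = 93/74; c = (6·(26/5) − (28/15)·11)/(259/45) = 480/259.
At t = 7: ŷ = (93/74)·(1) + (480/259)·(1/7) = 5517/3626.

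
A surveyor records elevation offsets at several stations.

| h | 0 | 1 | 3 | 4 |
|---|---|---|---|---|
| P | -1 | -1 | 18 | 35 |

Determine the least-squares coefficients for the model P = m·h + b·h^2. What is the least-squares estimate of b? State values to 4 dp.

b = 3.0556

AᵀA·[m, b]ᵀ = AᵀP reads: 26·m + 92·b = 193;  92·m + 338·b = 721.
Determinant 26·338 − 92² = 324.
m = (193·338 − 92·721)/324 = -61/18; b = (26·721 − 92·193)/324 = 55/18.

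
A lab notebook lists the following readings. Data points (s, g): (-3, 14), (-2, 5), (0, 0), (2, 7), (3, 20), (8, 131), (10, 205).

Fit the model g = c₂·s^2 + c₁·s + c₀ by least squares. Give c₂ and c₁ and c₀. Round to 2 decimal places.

c₂ = 1.98, c₁ = 0.80, c₀ = -1.13

Forming AᵀA = [[14290, 1512, 190]; [1512, 190, 18]; [190, 18, 7]] and Aᵀg = [29238, 3120, 382]ᵀ gives AᵀA·[c₂, c₁, c₀]ᵀ = Aᵀg.
Solving the 3×3 system (Gaussian elimination) gives c₂ = 917015/463953, c₁ = 123624/154651, c₀ = -525500/463953.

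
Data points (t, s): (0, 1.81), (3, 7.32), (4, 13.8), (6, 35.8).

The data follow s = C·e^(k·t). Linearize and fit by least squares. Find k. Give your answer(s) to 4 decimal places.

Taking logs, ln s = k·t + ln C, so regress ln s on t.
AᵀA = [[61.0000, 13.0000]; [13.0000, 4]], rhs = [37.9382, 8.7866]ᵀ  (here Σt = 13.0000, Σ(t)² = 61.0000, Σln s = 8.7866, Σt·ln s = 37.9382).
Solving (det = 75.0000): k = 0.50037, ln C = 0.57044.

k = 0.5004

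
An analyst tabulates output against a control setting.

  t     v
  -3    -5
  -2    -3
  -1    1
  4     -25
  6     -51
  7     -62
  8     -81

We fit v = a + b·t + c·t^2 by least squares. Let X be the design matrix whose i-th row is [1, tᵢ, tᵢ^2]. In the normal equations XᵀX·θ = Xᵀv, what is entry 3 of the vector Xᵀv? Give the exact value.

Entry 3 ↔ basis t^2, so (Xᵀv)_{3} = Σᵢ (t^2)·vᵢ = (9)·(-5) + (4)·(-3) + (1)·(1) + (16)·(-25) + (36)·(-51) + (49)·(-62) + (64)·(-81) = -10514.

-10514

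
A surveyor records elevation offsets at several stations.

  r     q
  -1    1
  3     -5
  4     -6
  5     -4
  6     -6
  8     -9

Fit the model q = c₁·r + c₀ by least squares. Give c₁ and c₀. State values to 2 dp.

The normal system MᵀM·[c₁, c₀]ᵀ = Mᵀq is [[151, 25]; [25, 6]]·[c₁, c₀]ᵀ = [-168, -29]ᵀ.
Determinant 151·6 − 25² = 281.
c₁ = ((-168)·6 − 25·(-29))/281 = -283/281; c₀ = (151·(-29) − 25·(-168))/281 = -179/281.

c₁ = -1.01, c₀ = -0.64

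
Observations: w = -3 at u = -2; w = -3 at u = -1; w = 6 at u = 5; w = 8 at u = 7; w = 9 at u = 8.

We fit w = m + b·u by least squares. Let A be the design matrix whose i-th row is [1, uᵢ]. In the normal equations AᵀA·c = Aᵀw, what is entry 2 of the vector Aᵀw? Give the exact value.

167

Entry 2 ↔ basis u, so (Aᵀw)_{2} = Σᵢ (u)·wᵢ = (-2)·(-3) + (-1)·(-3) + (5)·(6) + (7)·(8) + (8)·(9) = 167.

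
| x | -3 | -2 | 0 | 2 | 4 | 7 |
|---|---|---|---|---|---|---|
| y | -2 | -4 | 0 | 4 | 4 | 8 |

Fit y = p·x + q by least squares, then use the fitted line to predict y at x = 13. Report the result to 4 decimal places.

ŷ = 14.8598

Entries of AᵀA: Σx·x = 82, Σx = 8, Σ1 = 6.
And Σx·y = 94, Σy = 10.
Determinant 82·6 − 8² = 428.
p = (94·6 − 8·10)/428 = 121/107; q = (82·10 − 8·94)/428 = 17/107.
At x = 13: ŷ = (121/107)·(13) + (17/107)·(1) = 1590/107.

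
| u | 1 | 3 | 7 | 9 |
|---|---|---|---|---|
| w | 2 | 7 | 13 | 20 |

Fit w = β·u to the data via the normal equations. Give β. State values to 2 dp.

MᵀM·[β]ᵀ = Mᵀw reads: 140·β = 294.
Hence β = 294 / 140 ≈ 2.1.

β = 2.10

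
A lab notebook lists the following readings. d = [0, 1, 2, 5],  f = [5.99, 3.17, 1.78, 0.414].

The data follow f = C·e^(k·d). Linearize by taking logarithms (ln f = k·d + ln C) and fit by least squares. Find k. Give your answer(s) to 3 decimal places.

k = -0.527

Linearized form: ln f = k·d + ln C. From the 4 transformed points,
Σd = 8.0000, Σ(d)² = 30.0000, Σln f = 2.6385, Σd·ln f = -2.1025.
Equations: 30.0000·k + 8.0000·ln C = -2.1025;  8.0000·k + 4·ln C = 2.6385.
Slope k = (n·Σd·ln f − Σd·Σln f)/(n·Σ(d)² − (Σd)²) = (4·-2.1025 − 8.0000·2.6385)/56.0000 = -0.52711; ln C = (Σln f − k·Σd)/n = 1.71386.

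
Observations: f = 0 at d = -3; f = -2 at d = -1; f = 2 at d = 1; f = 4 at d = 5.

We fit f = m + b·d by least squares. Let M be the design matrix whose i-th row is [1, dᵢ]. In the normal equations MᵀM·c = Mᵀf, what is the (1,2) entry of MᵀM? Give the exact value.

2

Row 1 ↔ basis 1, column 2 ↔ basis d, so (MᵀM)_{1,2} = Σᵢ d = (1)·(-3) + (1)·(-1) + (1)·(1) + (1)·(5) = 2.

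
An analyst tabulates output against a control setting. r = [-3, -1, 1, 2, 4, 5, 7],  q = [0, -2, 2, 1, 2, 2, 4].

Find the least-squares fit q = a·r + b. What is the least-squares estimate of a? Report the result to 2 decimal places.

Setting ∂/∂a … = 0 gives: 105·a + 15·b = 52;  15·a + 7·b = 9.
(Σr·r = 105, Σr = 15, Σ1 = 7, Σr·q = 52, Σq = 9.)
Δ = 105·7 − 15² = 510.
a = (52·7 − 15·9)/510 = 229/510; b = (105·9 − 15·52)/510 = 11/34.

a = 0.45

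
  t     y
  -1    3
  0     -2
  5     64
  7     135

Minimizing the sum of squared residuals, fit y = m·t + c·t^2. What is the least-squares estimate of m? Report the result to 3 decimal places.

m = -1.984

The normal system AᵀA·[m, c]ᵀ = Aᵀy is [[75, 467]; [467, 3027]]·[m, c]ᵀ = [1262, 8218]ᵀ.
det = 75·3027 − 467² = 8936.
m = (1262·3027 − 467·8218)/8936 = -4433/2234; c = (75·8218 − 467·1262)/8936 = 6749/2234.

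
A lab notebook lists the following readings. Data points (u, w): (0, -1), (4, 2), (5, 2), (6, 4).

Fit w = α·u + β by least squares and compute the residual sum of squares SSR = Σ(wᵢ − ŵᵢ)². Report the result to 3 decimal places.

MᵀM·[α, β]ᵀ = Mᵀw reads: 77·α + 15·β = 42;  15·α + 4·β = 7.
(Σu·u = 77, Σu = 15, Σ1 = 4, Σu·w = 42, Σw = 7.)
Δ = 77·4 − 15² = 83.
α = (42·4 − 15·7)/83 = 63/83; β = (77·7 − 15·42)/83 = -91/83.
Residuals: 8/83, 5/83, -58/83, 45/83; SSR = 66/83.

SSR = 0.795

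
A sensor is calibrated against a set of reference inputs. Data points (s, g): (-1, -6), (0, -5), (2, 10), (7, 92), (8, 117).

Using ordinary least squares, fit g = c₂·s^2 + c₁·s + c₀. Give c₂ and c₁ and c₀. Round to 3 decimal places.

c₂ = 1.394, c₁ = 3.970, c₀ = -4.000

From the data, Σs^2·s^2 = 6514, Σs^2·s = 862, Σs^2 = 118, Σs·s = 118, Σs = 16, Σ1 = 5.
Moment sums: Σs^2·g = 12030, Σs·g = 1606, Σg = 208.
Normal equations: [[6514, 862, 118]; [862, 118, 16]; [118, 16, 5]]·[c₂, c₁, c₀]ᵀ = [12030, 1606, 208]ᵀ.
Row-reducing yields c₂ = 46/33, c₁ = 131/33, c₀ = -4.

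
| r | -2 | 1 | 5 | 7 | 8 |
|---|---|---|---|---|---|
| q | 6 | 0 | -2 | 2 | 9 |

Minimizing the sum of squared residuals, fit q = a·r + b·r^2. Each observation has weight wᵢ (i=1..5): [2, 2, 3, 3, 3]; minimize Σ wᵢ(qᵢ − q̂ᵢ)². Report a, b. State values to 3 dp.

Normal-equation sums: Σwᵢ·r·r = 424, Σwᵢ·r·r^2 = 2926, Σwᵢ·r^2·r^2 = 21400.
For AᵀWq: Σwᵢ·r·q = 204, Σwᵢ·r^2·q = 1920.
So AᵀWA·[a, b]ᵀ = AᵀWq: [[424, 2926]; [2926, 21400]]·[a, b]ᵀ = [204, 1920]ᵀ.
Eliminating b: 21400·(row 1) − 2926·(row 2) gives 512124·a = 21400·204 − 2926·1920 = -1252320, so a = -104360/42677.
Then b = (1920 − 2926·(-104360/42677))/21400 = 18098/42677.

a = -2.445, b = 0.424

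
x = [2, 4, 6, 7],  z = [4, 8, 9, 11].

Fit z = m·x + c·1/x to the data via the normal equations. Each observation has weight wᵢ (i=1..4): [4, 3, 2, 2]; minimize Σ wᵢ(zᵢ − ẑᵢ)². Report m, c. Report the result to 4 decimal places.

Compute the Gram sums: Σwᵢ·x·x = 234, Σwᵢ·x·1/x = 11, Σwᵢ·1/x·1/x = 9059/7056.
Right-hand side: Σwᵢ·x·z = 390, Σwᵢ·1/x·z = 141/7.
Normal equations: [[234, 11]; [11, 9059/7056]]·[m, c]ᵀ = [390, 141/7]ᵀ.
det = 234·(9059/7056) − 11² = 70335/392.
m = (390·(9059/7056) − 11·(141/7))/(70335/392) = 328267/211005; c = (234·(141/7) − 11·390)/(70335/392) = 55328/23445.

m = 1.5557, c = 2.3599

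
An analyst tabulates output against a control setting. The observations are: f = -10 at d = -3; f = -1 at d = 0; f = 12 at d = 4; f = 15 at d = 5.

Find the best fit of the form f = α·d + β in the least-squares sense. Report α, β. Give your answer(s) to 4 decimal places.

α = 3.1463, β = -0.7195

From the data, Σd·d = 50, Σd = 6, Σ1 = 4.
Right-hand side: Σd·f = 153, Σf = 16.
Eliminating β: 4·(row 1) − 6·(row 2) gives 164·α = 4·153 − 6·16 = 516, so α = 129/41.
Then β = (16 − 6·(129/41))/4 = -59/82.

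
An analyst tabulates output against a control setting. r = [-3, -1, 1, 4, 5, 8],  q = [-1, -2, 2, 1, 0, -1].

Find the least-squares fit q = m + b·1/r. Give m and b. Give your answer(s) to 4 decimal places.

m = -0.2483, b = 2.0269

With design matrix A, AᵀA = [[6, 29/120]; [29/120, 32101/14400]] and Aᵀq = [-1, 107/24]ᵀ.
Δ = 6·(32101/14400) − (29/120)² = 38353/2880.
m = ((-1)·(32101/14400) − (29/120)·(107/24))/(38353/2880) = -47616/191765; b = (6·(107/24) − (29/120)·(-1))/(38353/2880) = 77736/38353.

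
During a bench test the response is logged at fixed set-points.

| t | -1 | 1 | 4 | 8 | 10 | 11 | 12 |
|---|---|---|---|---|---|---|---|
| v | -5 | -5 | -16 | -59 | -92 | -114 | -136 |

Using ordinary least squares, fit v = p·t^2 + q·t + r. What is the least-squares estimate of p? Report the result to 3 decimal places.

AᵀA·[p, q, r]ᵀ = Aᵀv reads: 49731·p + 4635·q + 447·r = -46620;  4635·p + 447·q + 45·r = -4342;  447·p + 45·q + 7·r = -427.
(Σt^2·t^2 = 49731, Σt^2·t = 4635, Σt^2 = 447, Σt·t = 447, Σt = 45, Σ1 = 7, Σt^2·v = -46620, Σt·v = -4342, Σv = -427.)
Row-reducing yields p = -93039/92882, q = 295769/278646, r = -179194/46441.

p = -1.002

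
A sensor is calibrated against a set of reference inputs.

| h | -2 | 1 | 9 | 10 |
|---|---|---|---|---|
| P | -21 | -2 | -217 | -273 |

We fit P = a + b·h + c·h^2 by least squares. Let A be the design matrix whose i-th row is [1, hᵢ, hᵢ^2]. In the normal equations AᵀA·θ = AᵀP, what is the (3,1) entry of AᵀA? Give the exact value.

Row 3 ↔ basis h^2, column 1 ↔ basis 1, so (AᵀA)_{3,1} = Σᵢ h^2 = (4)·(1) + (1)·(1) + (81)·(1) + (100)·(1) = 186.

186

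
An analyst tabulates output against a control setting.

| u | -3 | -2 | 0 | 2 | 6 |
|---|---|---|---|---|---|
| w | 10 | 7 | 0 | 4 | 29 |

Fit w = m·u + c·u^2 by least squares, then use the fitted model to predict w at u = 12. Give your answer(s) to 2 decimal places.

ŵ = 125.69

The normal equations are: 53·m + 189·c = 138;  189·m + 1409·c = 1178.
det = 53·1409 − 189² = 38956.
m = (138·1409 − 189·1178)/38956 = -7050/9739; c = (53·1178 − 189·138)/38956 = 9088/9739.
At u = 12: ŵ = (-7050/9739)·(12) + (9088/9739)·(144) = 1224072/9739.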